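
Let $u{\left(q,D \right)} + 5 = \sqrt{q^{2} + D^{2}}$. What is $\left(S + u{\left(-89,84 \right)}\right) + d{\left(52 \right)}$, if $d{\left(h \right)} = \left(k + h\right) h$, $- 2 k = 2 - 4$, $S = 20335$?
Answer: $23086 + \sqrt{14977} \approx 23208.0$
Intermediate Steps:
$k = 1$ ($k = - \frac{2 - 4}{2} = \left(- \frac{1}{2}\right) \left(-2\right) = 1$)
$d{\left(h \right)} = h \left(1 + h\right)$ ($d{\left(h \right)} = \left(1 + h\right) h = h \left(1 + h\right)$)
$u{\left(q,D \right)} = -5 + \sqrt{D^{2} + q^{2}}$ ($u{\left(q,D \right)} = -5 + \sqrt{q^{2} + D^{2}} = -5 + \sqrt{D^{2} + q^{2}}$)
$\left(S + u{\left(-89,84 \right)}\right) + d{\left(52 \right)} = \left(20335 - \left(5 - \sqrt{84^{2} + \left(-89\right)^{2}}\right)\right) + 52 \left(1 + 52\right) = \left(20335 - \left(5 - \sqrt{7056 + 7921}\right)\right) + 52 \cdot 53 = \left(20335 - \left(5 - \sqrt{14977}\right)\right) + 2756 = \left(20330 + \sqrt{14977}\right) + 2756 = 23086 + \sqrt{14977}$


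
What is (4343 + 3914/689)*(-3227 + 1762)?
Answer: -4389493065/689 ≈ -6.3708e+6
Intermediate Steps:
(4343 + 3914/689)*(-3227 + 1762) = (4343 + 3914*(1/689))*(-1465) = (4343 + 3914/689)*(-1465) = (2996241/689)*(-1465) = -4389493065/689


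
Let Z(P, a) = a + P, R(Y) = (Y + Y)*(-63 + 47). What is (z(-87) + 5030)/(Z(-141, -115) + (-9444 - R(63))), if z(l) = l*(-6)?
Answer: -1388/1921 ≈ -0.72254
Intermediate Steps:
z(l) = -6*l
R(Y) = -32*Y (R(Y) = (2*Y)*(-16) = -32*Y)
Z(P, a) = P + a
(z(-87) + 5030)/(Z(-141, -115) + (-9444 - R(63))) = (-6*(-87) + 5030)/((-141 - 115) + (-9444 - (-32)*63)) = (522 + 5030)/(-256 + (-9444 - 1*(-2016))) = 5552/(-256 + (-9444 + 2016)) = 5552/(-256 - 7428) = 5552/(-7684) = 5552*(-1/7684) = -1388/1921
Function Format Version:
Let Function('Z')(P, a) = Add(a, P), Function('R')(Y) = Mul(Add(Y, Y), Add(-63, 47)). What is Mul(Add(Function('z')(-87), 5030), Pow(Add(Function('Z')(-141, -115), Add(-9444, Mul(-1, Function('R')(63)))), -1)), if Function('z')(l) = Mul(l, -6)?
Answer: Rational(-1388, 1921) ≈ -0.72254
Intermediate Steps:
Function('z')(l) = Mul(-6, l)
Function('R')(Y) = Mul(-32, Y) (Function('R')(Y) = Mul(Mul(2, Y), -16) = Mul(-32, Y))
Function('Z')(P, a) = Add(P, a)
Mul(Add(Function('z')(-87), 5030), Pow(Add(Function('Z')(-141, -115), Add(-9444, Mul(-1, Function('R')(63)))), -1)) = Mul(Add(Mul(-6, -87), 5030), Pow(Add(Add(-141, -115), Add(-9444, Mul(-1, Mul(-32, 63)))), -1)) = Mul(Add(522, 5030), Pow(Add(-256, Add(-9444, Mul(-1, -2016))), -1)) = Mul(5552, Pow(Add(-256, Add(-9444, 2016)), -1)) = Mul(5552, Pow(Add(-256, -7428), -1)) = Mul(5552, Pow(-7684, -1)) = Mul(5552, Rational(-1, 7684)) = Rational(-1388, 1921)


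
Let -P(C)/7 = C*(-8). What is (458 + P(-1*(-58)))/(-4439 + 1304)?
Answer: -3706/3135 ≈ -1.1821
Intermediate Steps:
P(C) = 56*C (P(C) = -7*C*(-8) = -(-56)*C = 56*C)
(458 + P(-1*(-58)))/(-4439 + 1304) = (458 + 56*(-1*(-58)))/(-4439 + 1304) = (458 + 56*58)/(-3135) = (458 + 3248)*(-1/3135) = 3706*(-1/3135) = -3706/3135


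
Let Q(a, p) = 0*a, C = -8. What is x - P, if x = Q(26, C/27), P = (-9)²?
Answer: -81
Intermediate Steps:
Q(a, p) = 0
P = 81
x = 0
x - P = 0 - 1*81 = 0 - 81 = -81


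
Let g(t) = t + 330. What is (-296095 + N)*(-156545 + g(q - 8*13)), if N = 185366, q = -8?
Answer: 17309932383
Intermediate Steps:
g(t) = 330 + t
(-296095 + N)*(-156545 + g(q - 8*13)) = (-296095 + 185366)*(-156545 + (330 + (-8 - 8*13))) = -110729*(-156545 + (330 + (-8 - 104))) = -110729*(-156545 + (330 - 112)) = -110729*(-156545 + 218) = -110729*(-156327) = 17309932383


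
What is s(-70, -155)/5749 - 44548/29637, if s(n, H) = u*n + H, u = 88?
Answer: -11980111/4604949 ≈ -2.6016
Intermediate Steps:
s(n, H) = H + 88*n (s(n, H) = 88*n + H = H + 88*n)
s(-70, -155)/5749 - 44548/29637 = (-155 + 88*(-70))/5749 - 44548/29637 = (-155 - 6160)*(1/5749) - 44548*1/29637 = -6315*1/5749 - 1204/801 = -6315/5749 - 1204/801 = -11980111/4604949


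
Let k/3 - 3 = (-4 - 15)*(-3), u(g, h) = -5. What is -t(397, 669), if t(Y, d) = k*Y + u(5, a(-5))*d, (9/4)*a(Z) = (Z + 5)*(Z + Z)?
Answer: -68115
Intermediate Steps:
a(Z) = 8*Z*(5 + Z)/9 (a(Z) = 4*((Z + 5)*(Z + Z))/9 = 4*((5 + Z)*(2*Z))/9 = 4*(2*Z*(5 + Z))/9 = 8*Z*(5 + Z)/9)
k = 180 (k = 9 + 3*((-4 - 15)*(-3)) = 9 + 3*(-19*(-3)) = 9 + 3*57 = 9 + 171 = 180)
t(Y, d) = -5*d + 180*Y (t(Y, d) = 180*Y - 5*d = -5*d + 180*Y)
-t(397, 669) = -(-5*669 + 180*397) = -(-3345 + 71460) = -1*68115 = -68115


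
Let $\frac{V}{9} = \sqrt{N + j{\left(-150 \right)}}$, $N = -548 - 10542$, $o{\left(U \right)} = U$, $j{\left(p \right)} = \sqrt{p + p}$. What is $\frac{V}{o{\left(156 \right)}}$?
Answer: $\frac{3 \sqrt{-11090 + 10 i \sqrt{3}}}{52} \approx 0.0047444 + 6.0755 i$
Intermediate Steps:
$j{\left(p \right)} = \sqrt{2} \sqrt{p}$ ($j{\left(p \right)} = \sqrt{2 p} = \sqrt{2} \sqrt{p}$)
$N = -11090$ ($N = -548 - 10542 = -11090$)
$V = 9 \sqrt{-11090 + 10 i \sqrt{3}}$ ($V = 9 \sqrt{-11090 + \sqrt{2} \sqrt{-150}} = 9 \sqrt{-11090 + \sqrt{2} \cdot 5 i \sqrt{6}} = 9 \sqrt{-11090 + 10 i \sqrt{3}} \approx 0.74013 + 947.78 i$)
$\frac{V}{o{\left(156 \right)}} = \frac{9 \sqrt{-11090 + 10 i \sqrt{3}}}{156} = 9 \sqrt{-11090 + 10 i \sqrt{3}} \cdot \frac{1}{156} = \frac{3 \sqrt{-11090 + 10 i \sqrt{3}}}{52}$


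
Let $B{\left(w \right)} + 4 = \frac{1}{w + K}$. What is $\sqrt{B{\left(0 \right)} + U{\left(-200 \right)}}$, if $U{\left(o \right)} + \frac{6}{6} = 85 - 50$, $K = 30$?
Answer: $\frac{\sqrt{27030}}{30} \approx 5.4803$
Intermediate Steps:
$U{\left(o \right)} = 34$ ($U{\left(o \right)} = -1 + \left(85 - 50\right) = -1 + 35 = 34$)
$B{\left(w \right)} = -4 + \frac{1}{30 + w}$ ($B{\left(w \right)} = -4 + \frac{1}{w + 30} = -4 + \frac{1}{30 + w}$)
$\sqrt{B{\left(0 \right)} + U{\left(-200 \right)}} = \sqrt{\frac{-119 - 0}{30 + 0} + 34} = \sqrt{\frac{-119 + 0}{30} + 34} = \sqrt{\frac{1}{30} \left(-119\right) + 34} = \sqrt{- \frac{119}{30} + 34} = \sqrt{\frac{901}{30}} = \frac{\sqrt{27030}}{30}$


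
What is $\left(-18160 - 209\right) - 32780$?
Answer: $-51149$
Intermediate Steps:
$\left(-18160 - 209\right) - 32780 = -18369 - 32780 = -51149$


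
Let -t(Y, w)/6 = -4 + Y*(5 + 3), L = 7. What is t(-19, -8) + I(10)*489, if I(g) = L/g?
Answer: 12783/10 ≈ 1278.3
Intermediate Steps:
t(Y, w) = 24 - 48*Y (t(Y, w) = -6*(-4 + Y*(5 + 3)) = -6*(-4 + Y*8) = -6*(-4 + 8*Y) = 24 - 48*Y)
I(g) = 7/g
t(-19, -8) + I(10)*489 = (24 - 48*(-19)) + (7/10)*489 = (24 + 912) + (7*(⅒))*489 = 936 + (7/10)*489 = 936 + 3423/10 = 12783/10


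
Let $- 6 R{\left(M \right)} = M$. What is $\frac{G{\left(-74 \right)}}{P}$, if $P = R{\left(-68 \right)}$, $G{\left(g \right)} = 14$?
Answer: $\frac{21}{17} \approx 1.2353$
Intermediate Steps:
$R{\left(M \right)} = - \frac{M}{6}$
$P = \frac{34}{3}$ ($P = \left(- \frac{1}{6}\right) \left(-68\right) = \frac{34}{3} \approx 11.333$)
$\frac{G{\left(-74 \right)}}{P} = \frac{14}{\frac{34}{3}} = 14 \cdot \frac{3}{34} = \frac{21}{17}$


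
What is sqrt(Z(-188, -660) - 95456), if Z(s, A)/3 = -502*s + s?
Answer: 2*sqrt(46777) ≈ 432.56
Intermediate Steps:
Z(s, A) = -1503*s (Z(s, A) = 3*(-502*s + s) = 3*(-501*s) = -1503*s)
sqrt(Z(-188, -660) - 95456) = sqrt(-1503*(-188) - 95456) = sqrt(282564 - 95456) = sqrt(187108) = 2*sqrt(46777)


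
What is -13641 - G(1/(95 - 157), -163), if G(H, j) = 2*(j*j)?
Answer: -66779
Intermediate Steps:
G(H, j) = 2*j**2
-13641 - G(1/(95 - 157), -163) = -13641 - 2*(-163)**2 = -13641 - 2*26569 = -13641 - 1*53138 = -13641 - 53138 = -66779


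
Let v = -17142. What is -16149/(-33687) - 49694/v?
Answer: 36127184/10693751 ≈ 3.3783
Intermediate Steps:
-16149/(-33687) - 49694/v = -16149/(-33687) - 49694/(-17142) = -16149*(-1/33687) - 49694*(-1/17142) = 5383/11229 + 24847/8571 = 36127184/10693751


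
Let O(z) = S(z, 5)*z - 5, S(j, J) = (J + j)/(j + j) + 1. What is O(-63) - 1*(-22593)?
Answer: 22496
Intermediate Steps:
S(j, J) = 1 + (J + j)/(2*j) (S(j, J) = (J + j)/((2*j)) + 1 = (J + j)*(1/(2*j)) + 1 = (J + j)/(2*j) + 1 = 1 + (J + j)/(2*j))
O(z) = -5/2 + 3*z/2 (O(z) = ((5 + 3*z)/(2*z))*z - 5 = (5/2 + 3*z/2) - 5 = -5/2 + 3*z/2)
O(-63) - 1*(-22593) = (-5/2 + (3/2)*(-63)) - 1*(-22593) = (-5/2 - 189/2) + 22593 = -97 + 22593 = 22496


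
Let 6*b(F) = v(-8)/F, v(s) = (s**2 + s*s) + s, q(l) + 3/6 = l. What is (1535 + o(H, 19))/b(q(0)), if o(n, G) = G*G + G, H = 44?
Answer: -383/8 ≈ -47.875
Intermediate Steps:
q(l) = -1/2 + l
v(s) = s + 2*s**2 (v(s) = (s**2 + s**2) + s = 2*s**2 + s = s + 2*s**2)
o(n, G) = G + G**2 (o(n, G) = G**2 + G = G + G**2)
b(F) = 20/F (b(F) = ((-8*(1 + 2*(-8)))/F)/6 = ((-8*(1 - 16))/F)/6 = ((-8*(-15))/F)/6 = (120/F)/6 = 20/F)
(1535 + o(H, 19))/b(q(0)) = (1535 + 19*(1 + 19))/((20/(-1/2 + 0))) = (1535 + 19*20)/((20/(-1/2))) = (1535 + 380)/((20*(-2))) = 1915/(-40) = 1915*(-1/40) = -383/8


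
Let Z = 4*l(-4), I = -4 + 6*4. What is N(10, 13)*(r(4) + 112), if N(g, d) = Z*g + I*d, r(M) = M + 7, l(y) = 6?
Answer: 61500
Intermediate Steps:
r(M) = 7 + M
I = 20 (I = -4 + 24 = 20)
Z = 24 (Z = 4*6 = 24)
N(g, d) = 20*d + 24*g (N(g, d) = 24*g + 20*d = 20*d + 24*g)
N(10, 13)*(r(4) + 112) = (20*13 + 24*10)*((7 + 4) + 112) = (260 + 240)*(11 + 112) = 500*123 = 61500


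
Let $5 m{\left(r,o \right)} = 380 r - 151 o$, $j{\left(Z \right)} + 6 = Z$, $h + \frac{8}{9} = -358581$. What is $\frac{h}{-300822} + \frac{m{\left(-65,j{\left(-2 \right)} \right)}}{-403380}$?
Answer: $\frac{60857560177}{50560657650} \approx 1.2037$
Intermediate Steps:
$h = - \frac{3227237}{9}$ ($h = - \frac{8}{9} - 358581 = - \frac{3227237}{9} \approx -3.5858 \cdot 10^{5}$)
$j{\left(Z \right)} = -6 + Z$
$m{\left(r,o \right)} = 76 r - \frac{151 o}{5}$ ($m{\left(r,o \right)} = \frac{380 r - 151 o}{5} = \frac{- 151 o + 380 r}{5} = 76 r - \frac{151 o}{5}$)
$\frac{h}{-300822} + \frac{m{\left(-65,j{\left(-2 \right)} \right)}}{-403380} = - \frac{3227237}{9 \left(-300822\right)} + \frac{76 \left(-65\right) - \frac{151 \left(-6 - 2\right)}{5}}{-403380} = \left(- \frac{3227237}{9}\right) \left(- \frac{1}{300822}\right) + \left(-4940 - - \frac{1208}{5}\right) \left(- \frac{1}{403380}\right) = \frac{3227237}{2707398} + \left(-4940 + \frac{1208}{5}\right) \left(- \frac{1}{403380}\right) = \frac{3227237}{2707398} - - \frac{5873}{504225} = \frac{3227237}{2707398} + \frac{5873}{504225} = \frac{60857560177}{50560657650}$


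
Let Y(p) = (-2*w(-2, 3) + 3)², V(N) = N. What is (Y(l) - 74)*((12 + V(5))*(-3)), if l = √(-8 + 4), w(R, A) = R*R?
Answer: 2499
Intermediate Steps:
w(R, A) = R²
l = 2*I (l = √(-4) = 2*I ≈ 2.0*I)
Y(p) = 25 (Y(p) = (-2*(-2)² + 3)² = (-2*4 + 3)² = (-8 + 3)² = (-5)² = 25)
(Y(l) - 74)*((12 + V(5))*(-3)) = (25 - 74)*((12 + 5)*(-3)) = -833*(-3) = -49*(-51) = 2499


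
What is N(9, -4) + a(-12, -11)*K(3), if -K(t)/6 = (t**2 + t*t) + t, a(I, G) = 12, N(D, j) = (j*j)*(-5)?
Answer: -1592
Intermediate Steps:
N(D, j) = -5*j**2 (N(D, j) = j**2*(-5) = -5*j**2)
K(t) = -12*t**2 - 6*t (K(t) = -6*((t**2 + t*t) + t) = -6*((t**2 + t**2) + t) = -6*(2*t**2 + t) = -6*(t + 2*t**2) = -12*t**2 - 6*t)
N(9, -4) + a(-12, -11)*K(3) = -5*(-4)**2 + 12*(-6*3*(1 + 2*3)) = -5*16 + 12*(-6*3*(1 + 6)) = -80 + 12*(-6*3*7) = -80 + 12*(-126) = -80 - 1512 = -1592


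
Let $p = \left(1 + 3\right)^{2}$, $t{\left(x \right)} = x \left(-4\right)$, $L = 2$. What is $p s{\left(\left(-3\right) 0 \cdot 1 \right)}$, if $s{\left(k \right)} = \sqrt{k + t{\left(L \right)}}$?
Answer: $32 i \sqrt{2} \approx 45.255 i$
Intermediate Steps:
$t{\left(x \right)} = - 4 x$
$s{\left(k \right)} = \sqrt{-8 + k}$ ($s{\left(k \right)} = \sqrt{k - 8} = \sqrt{-8 + k}$)
$p = 16$ ($p = 4^{2} = 16$)
$p s{\left(\left(-3\right) 0 \cdot 1 \right)} = 16 \sqrt{-8 + \left(-3\right) 0 \cdot 1} = 16 \sqrt{-8 + 0 \cdot 1} = 16 \sqrt{-8 + 0} = 16 \sqrt{-8} = 16 \cdot 2 i \sqrt{2} = 32 i \sqrt{2}$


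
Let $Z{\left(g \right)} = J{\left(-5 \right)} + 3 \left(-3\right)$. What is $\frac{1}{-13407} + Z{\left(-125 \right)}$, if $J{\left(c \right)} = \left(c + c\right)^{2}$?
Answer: $\frac{1220036}{13407} \approx 91.0$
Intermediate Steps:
$J{\left(c \right)} = 4 c^{2}$ ($J{\left(c \right)} = \left(2 c\right)^{2} = 4 c^{2}$)
$Z{\left(g \right)} = 91$ ($Z{\left(g \right)} = 4 \left(-5\right)^{2} + 3 \left(-3\right) = 4 \cdot 25 - 9 = 100 - 9 = 91$)
$\frac{1}{-13407} + Z{\left(-125 \right)} = \frac{1}{-13407} + 91 = - \frac{1}{13407} + 91 = \frac{1220036}{13407}$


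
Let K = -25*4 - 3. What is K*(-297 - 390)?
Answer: 70761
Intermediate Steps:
K = -103 (K = -100 - 3 = -103)
K*(-297 - 390) = -103*(-297 - 390) = -103*(-687) = 70761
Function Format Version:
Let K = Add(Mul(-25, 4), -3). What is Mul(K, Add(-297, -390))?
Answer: 70761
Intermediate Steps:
K = -103 (K = Add(-100, -3) = -103)
Mul(K, Add(-297, -390)) = Mul(-103, Add(-297, -390)) = Mul(-103, -687) = 70761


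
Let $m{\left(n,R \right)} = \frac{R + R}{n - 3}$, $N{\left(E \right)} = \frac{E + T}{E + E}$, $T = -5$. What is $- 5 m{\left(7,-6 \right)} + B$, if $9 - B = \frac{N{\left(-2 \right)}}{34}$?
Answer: $\frac{3257}{136} \approx 23.949$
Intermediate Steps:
$N{\left(E \right)} = \frac{-5 + E}{2 E}$ ($N{\left(E \right)} = \frac{E - 5}{E + E} = \frac{-5 + E}{2 E}$)
$m{\left(n,R \right)} = \frac{2 R}{-3 + n}$
$B = \frac{1217}{136}$ ($B = 9 - \frac{\frac{1}{2} \frac{1}{-2} \left(-5 - 2\right)}{34} = 9 - \frac{1}{2} \left(- \frac{1}{2}\right) \left(-7\right) \frac{1}{34} = 9 - \frac{7}{4} \cdot \frac{1}{34} = 9 - \frac{7}{136} = \frac{1217}{136} \approx 8.9485$)
$- 5 m{\left(7,-6 \right)} + B = - 5 \cdot 2 \left(-6\right) \frac{1}{-3 + 7} + \frac{1217}{136} = - 5 \cdot 2 \left(-6\right) \frac{1}{4} + \frac{1217}{136} = \left(-5\right) \left(-3\right) + \frac{1217}{136} = 15 + \frac{1217}{136} = \frac{3257}{136}$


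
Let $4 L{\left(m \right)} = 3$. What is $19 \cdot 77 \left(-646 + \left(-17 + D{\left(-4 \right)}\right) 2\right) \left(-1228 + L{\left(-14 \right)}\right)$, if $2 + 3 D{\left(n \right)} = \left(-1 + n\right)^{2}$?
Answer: $\frac{7160321399}{6} \approx 1.1934 \cdot 10^{9}$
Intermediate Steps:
$D{\left(n \right)} = - \frac{2}{3} + \frac{\left(-1 + n\right)^{2}}{3}$
$L{\left(m \right)} = \frac{3}{4}$ ($L{\left(m \right)} = \frac{1}{4} \cdot 3 = \frac{3}{4}$)
$19 \cdot 77 \left(-646 + \left(-17 + D{\left(-4 \right)}\right) 2\right) \left(-1228 + L{\left(-14 \right)}\right) = 19 \cdot 77 \left(-646 + \left(-17 - \left(\frac{2}{3} - \frac{\left(-1 - 4\right)^{2}}{3}\right)\right) 2\right) \left(-1228 + \frac{3}{4}\right) = 19 \cdot 77 \left(-646 + \left(-17 - \left(\frac{2}{3} - \frac{\left(-5\right)^{2}}{3}\right)\right) 2\right) \left(- \frac{4909}{4}\right) = 19 \cdot 77 \left(-646 + \left(-17 + \left(- \frac{2}{3} + \frac{1}{3} \cdot 25\right)\right) 2\right) \left(- \frac{4909}{4}\right) = 19 \cdot 77 \left(-646 + \left(-17 + \left(- \frac{2}{3} + \frac{25}{3}\right)\right) 2\right) \left(- \frac{4909}{4}\right) = 19 \cdot 77 \left(-646 + \left(-17 + \frac{23}{3}\right) 2\right) \left(- \frac{4909}{4}\right) = 19 \cdot 77 \left(-646 - \frac{56}{3}\right) \left(- \frac{4909}{4}\right) = 19 \cdot 77 \left(\left(- \frac{1994}{3}\right) \left(- \frac{4909}{4}\right)\right) = 19 \cdot 77 \cdot \frac{4894273}{6} = 19 \cdot \frac{376859021}{6} = \frac{7160321399}{6}$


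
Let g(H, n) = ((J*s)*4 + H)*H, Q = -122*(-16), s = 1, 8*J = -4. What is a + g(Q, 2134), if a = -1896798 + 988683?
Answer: 2898285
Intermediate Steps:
J = -½ (J = (⅛)*(-4) = -½ ≈ -0.50000)
Q = 1952
a = -908115
g(H, n) = H*(-2 + H) (g(H, n) = (-½*1*4 + H)*H = (-½*4 + H)*H = (-2 + H)*H = H*(-2 + H))
a + g(Q, 2134) = -908115 + 1952*(-2 + 1952) = -908115 + 1952*1950 = -908115 + 3806400 = 2898285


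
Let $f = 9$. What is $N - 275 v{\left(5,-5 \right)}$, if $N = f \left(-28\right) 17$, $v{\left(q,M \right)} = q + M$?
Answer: $-4284$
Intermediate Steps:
$v{\left(q,M \right)} = M + q$
$N = -4284$ ($N = 9 \left(-28\right) 17 = \left(-252\right) 17 = -4284$)
$N - 275 v{\left(5,-5 \right)} = -4284 - 275 \left(-5 + 5\right) = -4284 - 0 = -4284 + 0 = -4284$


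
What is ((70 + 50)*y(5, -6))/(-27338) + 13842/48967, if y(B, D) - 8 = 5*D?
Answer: 253842738/669329923 ≈ 0.37925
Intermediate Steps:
y(B, D) = 8 + 5*D
((70 + 50)*y(5, -6))/(-27338) + 13842/48967 = ((70 + 50)*(8 + 5*(-6)))/(-27338) + 13842/48967 = (120*(8 - 30))*(-1/27338) + 13842*(1/48967) = (120*(-22))*(-1/27338) + 13842/48967 = -2640*(-1/27338) + 13842/48967 = 1320/13669 + 13842/48967 = 253842738/669329923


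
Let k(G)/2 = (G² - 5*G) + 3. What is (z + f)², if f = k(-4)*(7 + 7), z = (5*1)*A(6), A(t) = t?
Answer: 1258884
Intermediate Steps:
k(G) = 6 - 10*G + 2*G² (k(G) = 2*((G² - 5*G) + 3) = 2*(3 + G² - 5*G) = 6 - 10*G + 2*G²)
z = 30 (z = (5*1)*6 = 5*6 = 30)
f = 1092 (f = (6 - 10*(-4) + 2*(-4)²)*(7 + 7) = (6 + 40 + 2*16)*14 = (6 + 40 + 32)*14 = 78*14 = 1092)
(z + f)² = (30 + 1092)² = 1122² = 1258884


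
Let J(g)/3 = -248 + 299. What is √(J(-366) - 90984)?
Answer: I*√90831 ≈ 301.38*I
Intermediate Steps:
J(g) = 153 (J(g) = 3*(-248 + 299) = 3*51 = 153)
√(J(-366) - 90984) = √(153 - 90984) = √(-90831) = I*√90831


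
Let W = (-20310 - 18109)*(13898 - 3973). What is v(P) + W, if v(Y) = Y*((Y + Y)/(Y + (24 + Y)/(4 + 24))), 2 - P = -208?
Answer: -388553026325/1019 ≈ -3.8131e+8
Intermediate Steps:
P = 210 (P = 2 - 1*(-208) = 2 + 208 = 210)
W = -381308575 (W = -38419*9925 = -381308575)
v(Y) = 2*Y**2/(6/7 + 29*Y/28) (v(Y) = Y*((2*Y)/(Y + (24 + Y)/28)) = Y*((2*Y)/(Y + (24 + Y)*(1/28))) = Y*((2*Y)/(Y + (6/7 + Y/28))) = Y*((2*Y)/(6/7 + 29*Y/28)) = Y*(2*Y/(6/7 + 29*Y/28)) = 2*Y**2/(6/7 + 29*Y/28))
v(P) + W = 56*210**2/(24 + 29*210) - 381308575 = 56*44100/(24 + 6090) - 381308575 = 56*44100/6114 - 381308575 = 56*44100*(1/6114) - 381308575 = 411600/1019 - 381308575 = -388553026325/1019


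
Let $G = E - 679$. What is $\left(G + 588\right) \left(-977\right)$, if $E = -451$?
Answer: $529534$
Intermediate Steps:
$G = -1130$ ($G = -451 - 679 = -1130$)
$\left(G + 588\right) \left(-977\right) = \left(-1130 + 588\right) \left(-977\right) = \left(-542\right) \left(-977\right) = 529534$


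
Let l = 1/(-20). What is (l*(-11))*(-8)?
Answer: -22/5 ≈ -4.4000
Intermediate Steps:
l = -1/20 ≈ -0.050000
(l*(-11))*(-8) = -1/20*(-11)*(-8) = (11/20)*(-8) = -22/5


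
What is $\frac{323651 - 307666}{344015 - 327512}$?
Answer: $\frac{15985}{16503} \approx 0.96861$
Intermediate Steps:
$\frac{323651 - 307666}{344015 - 327512} = \frac{15985}{16503}$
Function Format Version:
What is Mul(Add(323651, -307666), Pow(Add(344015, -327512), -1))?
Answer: Rational(15985, 16503) ≈ 0.96861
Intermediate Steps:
Mul(Add(323651, -307666), Pow(Add(344015, -327512), -1)) = Mul(15985, Pow(16503, -1)) = Mul(15985, Rational(1, 16503)) = Rational(15985, 16503)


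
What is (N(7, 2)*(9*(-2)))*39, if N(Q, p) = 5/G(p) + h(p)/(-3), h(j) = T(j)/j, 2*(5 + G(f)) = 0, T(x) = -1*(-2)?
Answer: 936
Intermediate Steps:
T(x) = 2
G(f) = -5 (G(f) = -5 + (½)*0 = -5 + 0 = -5)
h(j) = 2/j
N(Q, p) = -1 - 2/(3*p) (N(Q, p) = 5/(-5) + (2/p)/(-3) = 5*(-⅕) + (2/p)*(-⅓) = -1 - 2/(3*p))
(N(7, 2)*(9*(-2)))*39 = (((-⅔ - 1*2)/2)*(9*(-2)))*39 = (((-⅔ - 2)/2)*(-18))*39 = (((½)*(-8/3))*(-18))*39 = -4/3*(-18)*39 = 24*39 = 936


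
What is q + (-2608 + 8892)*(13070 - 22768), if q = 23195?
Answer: -60919037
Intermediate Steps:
q + (-2608 + 8892)*(13070 - 22768) = 23195 + (-2608 + 8892)*(13070 - 22768) = 23195 + 6284*(-9698) = 23195 - 60942232 = -60919037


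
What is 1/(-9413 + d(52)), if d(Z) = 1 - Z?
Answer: -1/9464 ≈ -0.00010566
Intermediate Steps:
1/(-9413 + d(52)) = 1/(-9413 + (1 - 1*52)) = 1/(-9413 + (1 - 52)) = 1/(-9413 - 51) = 1/(-9464) = -1/9464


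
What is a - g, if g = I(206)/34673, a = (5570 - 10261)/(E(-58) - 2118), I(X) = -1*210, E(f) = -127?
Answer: 163122493/77840885 ≈ 2.0956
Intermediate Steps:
I(X) = -210
a = 4691/2245 (a = (5570 - 10261)/(-127 - 2118) = -4691/(-2245) = -4691*(-1/2245) = 4691/2245 ≈ 2.0895)
g = -210/34673 ≈ -0.0060566
a - g = 4691/2245 - 1*(-210/34673) = 4691/2245 + 210/34673 = 163122493/77840885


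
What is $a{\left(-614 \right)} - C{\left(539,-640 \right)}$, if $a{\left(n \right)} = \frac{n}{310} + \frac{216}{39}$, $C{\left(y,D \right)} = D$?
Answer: $\frac{1296769}{2015} \approx 643.56$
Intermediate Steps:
$a{\left(n \right)} = \frac{72}{13} + \frac{n}{310}$ ($a{\left(n \right)} = n \frac{1}{310} + 216 \cdot \frac{1}{39} = \frac{n}{310} + \frac{72}{13} = \frac{72}{13} + \frac{n}{310}$)
$a{\left(-614 \right)} - C{\left(539,-640 \right)} = \left(\frac{72}{13} + \frac{1}{310} \left(-614\right)\right) - -640 = \left(\frac{72}{13} - \frac{307}{155}\right) + 640 = \frac{7169}{2015} + 640 = \frac{1296769}{2015}$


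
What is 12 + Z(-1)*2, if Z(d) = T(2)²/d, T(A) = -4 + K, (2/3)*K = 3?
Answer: 23/2 ≈ 11.500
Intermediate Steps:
K = 9/2 (K = (3/2)*3 = 9/2 ≈ 4.5000)
T(A) = ½ (T(A) = -4 + 9/2 = ½)
Z(d) = 1/(4*d) (Z(d) = (½)²/d = 1/(4*d))
12 + Z(-1)*2 = 12 + ((¼)/(-1))*2 = 12 + ((¼)*(-1))*2 = 12 - ¼*2 = 12 - ½ = 23/2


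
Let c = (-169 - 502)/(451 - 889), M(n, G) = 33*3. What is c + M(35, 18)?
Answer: 44033/438 ≈ 100.53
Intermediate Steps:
M(n, G) = 99
c = 671/438 (c = -671/(-438) = -671*(-1/438) = 671/438 ≈ 1.5320)
c + M(35, 18) = 671/438 + 99 = 44033/438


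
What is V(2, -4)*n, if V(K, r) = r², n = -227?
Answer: -3632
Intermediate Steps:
V(2, -4)*n = (-4)²*(-227) = 16*(-227) = -3632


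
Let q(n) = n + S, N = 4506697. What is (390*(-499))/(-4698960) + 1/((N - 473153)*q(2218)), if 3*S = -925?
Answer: 2342230038397/56554366305563 ≈ 0.041416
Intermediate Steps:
S = -925/3 (S = (⅓)*(-925) = -925/3 ≈ -308.33)
q(n) = -925/3 + n (q(n) = n - 925/3 = -925/3 + n)
(390*(-499))/(-4698960) + 1/((N - 473153)*q(2218)) = (390*(-499))/(-4698960) + 1/((4506697 - 473153)*(-925/3 + 2218)) = -194610*(-1/4698960) + 1/(4033544*(5729/3)) = 6487/156632 + (1/4033544)*(3/5729) = 6487/156632 + 3/23108173576 = 2342230038397/56554366305563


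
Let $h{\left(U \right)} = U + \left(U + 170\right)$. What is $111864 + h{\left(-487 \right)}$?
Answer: $111060$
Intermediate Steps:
$h{\left(U \right)} = 170 + 2 U$ ($h{\left(U \right)} = U + \left(170 + U\right) = 170 + 2 U$)
$111864 + h{\left(-487 \right)} = 111864 + \left(170 + 2 \left(-487\right)\right) = 111864 + \left(170 - 974\right) = 111864 - 804 = 111060$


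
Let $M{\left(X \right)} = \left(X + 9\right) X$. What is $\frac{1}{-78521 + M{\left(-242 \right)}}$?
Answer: $- \frac{1}{22135} \approx -4.5177 \cdot 10^{-5}$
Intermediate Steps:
$M{\left(X \right)} = X \left(9 + X\right)$ ($M{\left(X \right)} = \left(9 + X\right) X = X \left(9 + X\right)$)
$\frac{1}{-78521 + M{\left(-242 \right)}} = \frac{1}{-78521 - 242 \left(9 - 242\right)} = \frac{1}{-78521 - -56386} = \frac{1}{-78521 + 56386} = \frac{1}{-22135} = - \frac{1}{22135}$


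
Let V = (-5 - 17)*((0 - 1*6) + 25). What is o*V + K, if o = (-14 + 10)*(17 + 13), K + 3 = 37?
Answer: 50194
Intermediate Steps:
K = 34 (K = -3 + 37 = 34)
o = -120 (o = -4*30 = -120)
V = -418 (V = -22*((0 - 6) + 25) = -22*(-6 + 25) = -22*19 = -418)
o*V + K = -120*(-418) + 34 = 50160 + 34 = 50194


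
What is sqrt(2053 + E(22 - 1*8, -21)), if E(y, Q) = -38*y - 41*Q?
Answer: sqrt(2382) ≈ 48.806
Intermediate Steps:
E(y, Q) = -41*Q - 38*y
sqrt(2053 + E(22 - 1*8, -21)) = sqrt(2053 + (-41*(-21) - 38*(22 - 1*8))) = sqrt(2053 + (861 - 38*(22 - 8))) = sqrt(2053 + (861 - 38*14)) = sqrt(2053 + (861 - 532)) = sqrt(2053 + 329) = sqrt(2382)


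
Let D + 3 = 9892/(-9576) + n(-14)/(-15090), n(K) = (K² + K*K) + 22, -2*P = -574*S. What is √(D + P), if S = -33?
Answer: I*√38164866730087790/2006970 ≈ 97.34*I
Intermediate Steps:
P = -9471 (P = -(-287)*(-33) = -½*18942 = -9471)
n(K) = 22 + 2*K² (n(K) = (K² + K²) + 22 = 2*K² + 22 = 22 + 2*K²)
D = -24447511/6020910 (D = -3 + (9892/(-9576) + (22 + 2*(-14)²)/(-15090)) = -3 + (9892*(-1/9576) + (22 + 2*196)*(-1/15090)) = -3 + (-2473/2394 + (22 + 392)*(-1/15090)) = -3 + (-2473/2394 + 414*(-1/15090)) = -3 + (-2473/2394 - 69/2515) = -3 - 6384781/6020910 = -24447511/6020910 ≈ -4.0604)
√(D + P) = √(-24447511/6020910 - 9471) = √(-57048486121/6020910) = I*√38164866730087790/2006970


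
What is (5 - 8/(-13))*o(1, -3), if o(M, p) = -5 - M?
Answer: -438/13 ≈ -33.692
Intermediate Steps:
(5 - 8/(-13))*o(1, -3) = (5 - 8/(-13))*(-5 - 1*1) = (5 - 8*(-1/13))*(-5 - 1) = (5 + 8/13)*(-6) = (73/13)*(-6) = -438/13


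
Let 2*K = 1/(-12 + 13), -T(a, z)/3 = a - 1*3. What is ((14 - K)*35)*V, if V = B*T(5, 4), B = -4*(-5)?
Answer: -56700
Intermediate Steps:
T(a, z) = 9 - 3*a (T(a, z) = -3*(a - 1*3) = -3*(a - 3) = -3*(-3 + a) = 9 - 3*a)
K = 1/2 (K = 1/(2*(-12 + 13)) = (1/2)/1 = (1/2)*1 = 1/2 ≈ 0.50000)
B = 20
V = -120 (V = 20*(9 - 3*5) = 20*(9 - 15) = 20*(-6) = -120)
((14 - K)*35)*V = ((14 - 1*1/2)*35)*(-120) = ((14 - 1/2)*35)*(-120) = ((27/2)*35)*(-120) = (945/2)*(-120) = -56700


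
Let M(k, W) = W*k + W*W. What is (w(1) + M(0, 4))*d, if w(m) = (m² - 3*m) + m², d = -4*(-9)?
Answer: 540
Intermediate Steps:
d = 36
w(m) = -3*m + 2*m²
M(k, W) = W² + W*k (M(k, W) = W*k + W² = W² + W*k)
(w(1) + M(0, 4))*d = (1*(-3 + 2*1) + 4*(4 + 0))*36 = (1*(-3 + 2) + 4*4)*36 = (1*(-1) + 16)*36 = (-1 + 16)*36 = 15*36 = 540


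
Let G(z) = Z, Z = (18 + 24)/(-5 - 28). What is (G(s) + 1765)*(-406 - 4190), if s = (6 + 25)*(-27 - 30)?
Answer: -89166996/11 ≈ -8.1061e+6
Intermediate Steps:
s = -1767 (s = 31*(-57) = -1767)
Z = -14/11 (Z = 42/(-33) = 42*(-1/33) = -14/11 ≈ -1.2727)
G(z) = -14/11
(G(s) + 1765)*(-406 - 4190) = (-14/11 + 1765)*(-406 - 4190) = (19401/11)*(-4596) = -89166996/11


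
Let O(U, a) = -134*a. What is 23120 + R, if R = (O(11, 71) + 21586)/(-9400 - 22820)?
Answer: 62076194/2685 ≈ 23120.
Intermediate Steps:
R = -1006/2685 (R = (-134*71 + 21586)/(-9400 - 22820) = (-9514 + 21586)/(-32220) = 12072*(-1/32220) = -1006/2685 ≈ -0.37467)
23120 + R = 23120 - 1006/2685 = 62076194/2685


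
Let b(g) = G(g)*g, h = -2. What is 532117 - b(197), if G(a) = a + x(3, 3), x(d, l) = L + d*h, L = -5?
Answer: 495475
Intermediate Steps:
x(d, l) = -5 - 2*d (x(d, l) = -5 + d*(-2) = -5 - 2*d)
G(a) = -11 + a (G(a) = a + (-5 - 2*3) = a + (-5 - 6) = a - 11 = -11 + a)
b(g) = g*(-11 + g) (b(g) = (-11 + g)*g = g*(-11 + g))
532117 - b(197) = 532117 - 197*(-11 + 197) = 532117 - 197*186 = 532117 - 1*36642 = 532117 - 36642 = 495475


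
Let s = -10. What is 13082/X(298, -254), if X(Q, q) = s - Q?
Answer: -6541/154 ≈ -42.474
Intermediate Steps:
X(Q, q) = -10 - Q
13082/X(298, -254) = 13082/(-10 - 1*298) = 13082/(-10 - 298) = 13082/(-308) = 13082*(-1/308) = -6541/154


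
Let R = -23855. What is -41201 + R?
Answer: -65056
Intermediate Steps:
-41201 + R = -41201 - 23855 = -65056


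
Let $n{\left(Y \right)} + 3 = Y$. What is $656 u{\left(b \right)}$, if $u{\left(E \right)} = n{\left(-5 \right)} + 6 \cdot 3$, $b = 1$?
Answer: $6560$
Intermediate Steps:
$n{\left(Y \right)} = -3 + Y$
$u{\left(E \right)} = 10$ ($u{\left(E \right)} = \left(-3 - 5\right) + 6 \cdot 3 = -8 + 18 = 10$)
$656 u{\left(b \right)} = 656 \cdot 10 = 6560$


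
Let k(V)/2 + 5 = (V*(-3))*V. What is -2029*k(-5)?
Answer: 324640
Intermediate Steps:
k(V) = -10 - 6*V² (k(V) = -10 + 2*((V*(-3))*V) = -10 + 2*((-3*V)*V) = -10 + 2*(-3*V²) = -10 - 6*V²)
-2029*k(-5) = -2029*(-10 - 6*(-5)²) = -2029*(-10 - 6*25) = -2029*(-10 - 150) = -2029*(-160) = 324640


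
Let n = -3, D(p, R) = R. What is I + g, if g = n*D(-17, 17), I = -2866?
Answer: -2917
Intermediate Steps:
g = -51 (g = -3*17 = -51)
I + g = -2866 - 51 = -2917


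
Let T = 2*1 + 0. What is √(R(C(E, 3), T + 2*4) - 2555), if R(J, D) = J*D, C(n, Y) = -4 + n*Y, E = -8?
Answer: 9*I*√35 ≈ 53.245*I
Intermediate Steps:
T = 2 (T = 2 + 0 = 2)
C(n, Y) = -4 + Y*n
R(J, D) = D*J
√(R(C(E, 3), T + 2*4) - 2555) = √((2 + 2*4)*(-4 + 3*(-8)) - 2555) = √((2 + 8)*(-4 - 24) - 2555) = √(10*(-28) - 2555) = √(-280 - 2555) = √(-2835) = 9*I*√35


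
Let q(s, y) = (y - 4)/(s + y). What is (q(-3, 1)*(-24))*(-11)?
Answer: 396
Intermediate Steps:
q(s, y) = (-4 + y)/(s + y)
(q(-3, 1)*(-24))*(-11) = (((-4 + 1)/(-3 + 1))*(-24))*(-11) = ((-3/(-2))*(-24))*(-11) = (-1/2*(-3)*(-24))*(-11) = ((3/2)*(-24))*(-11) = -36*(-11) = 396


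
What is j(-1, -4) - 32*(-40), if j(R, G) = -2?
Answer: 1278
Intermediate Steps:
j(-1, -4) - 32*(-40) = -2 - 32*(-40) = -2 + 1280 = 1278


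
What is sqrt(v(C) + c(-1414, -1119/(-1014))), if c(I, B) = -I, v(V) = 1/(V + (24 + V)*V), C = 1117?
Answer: 3*sqrt(255649798238662)/1275614 ≈ 37.603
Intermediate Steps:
v(V) = 1/(V + V*(24 + V))
sqrt(v(C) + c(-1414, -1119/(-1014))) = sqrt(1/(1117*(25 + 1117)) - 1*(-1414)) = sqrt((1/1117)/1142 + 1414) = sqrt((1/1117)*(1/1142) + 1414) = sqrt(1/1275614 + 1414) = sqrt(1803718197/1275614) = 3*sqrt(255649798238662)/1275614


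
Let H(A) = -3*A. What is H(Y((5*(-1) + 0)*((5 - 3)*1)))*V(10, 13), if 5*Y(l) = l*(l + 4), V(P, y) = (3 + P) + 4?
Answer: -612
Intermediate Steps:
V(P, y) = 7 + P
Y(l) = l*(4 + l)/5 (Y(l) = (l*(l + 4))/5 = (l*(4 + l))/5 = l*(4 + l)/5)
H(Y((5*(-1) + 0)*((5 - 3)*1)))*V(10, 13) = (-3*(5*(-1) + 0)*((5 - 3)*1)*(4 + (5*(-1) + 0)*((5 - 3)*1))/5)*(7 + 10) = -3*(-5 + 0)*(2*1)*(4 + (-5 + 0)*(2*1))/5*17 = -3*(-5*2)*(4 - 5*2)/5*17 = -3*(-10)*(4 - 10)/5*17 = -3*(-10)*(-6)/5*17 = -3*12*17 = -36*17 = -612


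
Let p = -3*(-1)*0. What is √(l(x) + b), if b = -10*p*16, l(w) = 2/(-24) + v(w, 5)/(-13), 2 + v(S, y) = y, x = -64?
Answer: 7*I*√39/78 ≈ 0.56045*I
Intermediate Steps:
v(S, y) = -2 + y
p = 0 (p = 3*0 = 0)
l(w) = -49/156 (l(w) = 2/(-24) + (-2 + 5)/(-13) = 2*(-1/24) + 3*(-1/13) = -1/12 - 3/13 = -49/156)
b = 0 (b = -10*0*16 = 0*16 = 0)
√(l(x) + b) = √(-49/156 + 0) = √(-49/156) = 7*I*√39/78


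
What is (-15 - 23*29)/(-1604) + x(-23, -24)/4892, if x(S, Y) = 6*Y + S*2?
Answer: 189474/490423 ≈ 0.38635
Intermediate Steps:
x(S, Y) = 2*S + 6*Y (x(S, Y) = 6*Y + 2*S = 2*S + 6*Y)
(-15 - 23*29)/(-1604) + x(-23, -24)/4892 = (-15 - 23*29)/(-1604) + (2*(-23) + 6*(-24))/4892 = (-15 - 667)*(-1/1604) + (-46 - 144)*(1/4892) = -682*(-1/1604) - 190*1/4892 = 341/802 - 95/2446 = 189474/490423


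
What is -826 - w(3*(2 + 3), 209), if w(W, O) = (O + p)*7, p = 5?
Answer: -2324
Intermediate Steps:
w(W, O) = 35 + 7*O (w(W, O) = (O + 5)*7 = (5 + O)*7 = 35 + 7*O)
-826 - w(3*(2 + 3), 209) = -826 - (35 + 7*209) = -826 - (35 + 1463) = -826 - 1*1498 = -826 - 1498 = -2324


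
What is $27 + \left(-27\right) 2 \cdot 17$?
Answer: $-891$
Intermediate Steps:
$27 + \left(-27\right) 2 \cdot 17 = 27 - 918 = -891$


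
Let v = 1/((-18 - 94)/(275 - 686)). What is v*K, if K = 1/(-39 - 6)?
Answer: -137/1680 ≈ -0.081548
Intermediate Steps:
K = -1/45 (K = 1/(-45) = -1/45 ≈ -0.022222)
v = 411/112 (v = 1/(-112/(-411)) = 1/(-112*(-1/411)) = 1/(112/411) = 411/112 ≈ 3.6696)
v*K = (411/112)*(-1/45) = -137/1680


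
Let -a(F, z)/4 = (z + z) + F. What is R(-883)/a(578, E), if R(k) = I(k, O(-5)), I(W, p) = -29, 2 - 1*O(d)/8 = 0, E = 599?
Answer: 29/7104 ≈ 0.0040822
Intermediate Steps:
O(d) = 16 (O(d) = 16 - 8*0 = 16 + 0 = 16)
a(F, z) = -8*z - 4*F (a(F, z) = -4*((z + z) + F) = -4*(2*z + F) = -4*(F + 2*z) = -8*z - 4*F)
R(k) = -29
R(-883)/a(578, E) = -29/(-8*599 - 4*578) = -29/(-4792 - 2312) = -29/(-7104) = -29*(-1/7104) = 29/7104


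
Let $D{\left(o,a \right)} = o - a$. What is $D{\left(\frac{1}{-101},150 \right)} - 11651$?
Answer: $- \frac{1191902}{101} \approx -11801.0$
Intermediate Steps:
$D{\left(\frac{1}{-101},150 \right)} - 11651 = \left(\frac{1}{-101} - 150\right) - 11651 = \left(- \frac{1}{101} - 150\right) - 11651 = - \frac{15151}{101} - 11651 = - \frac{1191902}{101}$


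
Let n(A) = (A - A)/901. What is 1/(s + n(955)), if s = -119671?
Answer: -1/119671 ≈ -8.3562e-6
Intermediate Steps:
n(A) = 0 (n(A) = 0*(1/901) = 0)
1/(s + n(955)) = 1/(-119671 + 0) = 1/(-119671) = -1/119671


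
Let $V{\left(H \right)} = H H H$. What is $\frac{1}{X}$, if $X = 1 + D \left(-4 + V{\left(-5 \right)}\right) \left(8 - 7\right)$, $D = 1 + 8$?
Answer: $- \frac{1}{1160} \approx -0.00086207$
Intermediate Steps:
$D = 9$
$V{\left(H \right)} = H^{3}$ ($V{\left(H \right)} = H^{2} H = H^{3}$)
$X = -1160$ ($X = 1 + 9 \left(-4 + \left(-5\right)^{3}\right) \left(8 - 7\right) = 1 + 9 \left(-4 - 125\right) 1 = 1 + 9 \left(\left(-129\right) 1\right) = 1 + 9 \left(-129\right) = 1 - 1161 = -1160$)
$\frac{1}{X} = \frac{1}{-1160} = - \frac{1}{1160}$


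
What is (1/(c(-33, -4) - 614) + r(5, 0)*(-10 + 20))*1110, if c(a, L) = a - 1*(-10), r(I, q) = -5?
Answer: -35354610/637 ≈ -55502.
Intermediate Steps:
c(a, L) = 10 + a (c(a, L) = a + 10 = 10 + a)
(1/(c(-33, -4) - 614) + r(5, 0)*(-10 + 20))*1110 = (1/((10 - 33) - 614) - 5*(-10 + 20))*1110 = (1/(-23 - 614) - 5*10)*1110 = (1/(-637) - 50)*1110 = (-1/637 - 50)*1110 = -31851/637*1110 = -35354610/637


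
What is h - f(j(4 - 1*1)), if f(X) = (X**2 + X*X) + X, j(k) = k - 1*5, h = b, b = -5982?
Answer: -5988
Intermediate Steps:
h = -5982
j(k) = -5 + k (j(k) = k - 5 = -5 + k)
f(X) = X + 2*X**2 (f(X) = (X**2 + X**2) + X = 2*X**2 + X = X + 2*X**2)
h - f(j(4 - 1*1)) = -5982 - (-5 + (4 - 1*1))*(1 + 2*(-5 + (4 - 1*1))) = -5982 - (-5 + (4 - 1))*(1 + 2*(-5 + (4 - 1))) = -5982 - (-5 + 3)*(1 + 2*(-5 + 3)) = -5982 - (-2)*(1 + 2*(-2)) = -5982 - (-2)*(1 - 4) = -5982 - (-2)*(-3) = -5982 - 1*6 = -5982 - 6 = -5988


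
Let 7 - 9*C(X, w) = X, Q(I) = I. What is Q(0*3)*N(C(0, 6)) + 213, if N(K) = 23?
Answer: 213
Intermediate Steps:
C(X, w) = 7/9 - X/9
Q(0*3)*N(C(0, 6)) + 213 = (0*3)*23 + 213 = 0*23 + 213 = 0 + 213 = 213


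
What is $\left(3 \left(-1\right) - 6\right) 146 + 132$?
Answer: $-1182$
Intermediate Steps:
$\left(3 \left(-1\right) - 6\right) 146 + 132 = \left(-3 - 6\right) 146 + 132 = \left(-9\right) 146 + 132 = -1314 + 132 = -1182$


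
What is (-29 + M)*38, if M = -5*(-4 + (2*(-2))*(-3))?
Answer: -2622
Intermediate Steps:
M = -40 (M = -5*(-4 - 4*(-3)) = -5*(-4 + 12) = -5*8 = -40)
(-29 + M)*38 = (-29 - 40)*38 = -69*38 = -2622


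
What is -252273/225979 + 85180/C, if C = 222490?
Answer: -3687932855/5027806771 ≈ -0.73351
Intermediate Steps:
-252273/225979 + 85180/C = -252273/225979 + 85180/222490 = -252273*1/225979 + 85180*(1/222490) = -252273/225979 + 8518/22249 = -3687932855/5027806771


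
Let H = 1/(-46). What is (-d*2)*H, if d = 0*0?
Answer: 0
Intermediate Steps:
d = 0
H = -1/46 ≈ -0.021739
(-d*2)*H = (-1*0*2)*(-1/46) = (0*2)*(-1/46) = 0*(-1/46) = 0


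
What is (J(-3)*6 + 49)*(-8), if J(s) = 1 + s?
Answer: -296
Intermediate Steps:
(J(-3)*6 + 49)*(-8) = ((1 - 3)*6 + 49)*(-8) = (-2*6 + 49)*(-8) = (-12 + 49)*(-8) = 37*(-8) = -296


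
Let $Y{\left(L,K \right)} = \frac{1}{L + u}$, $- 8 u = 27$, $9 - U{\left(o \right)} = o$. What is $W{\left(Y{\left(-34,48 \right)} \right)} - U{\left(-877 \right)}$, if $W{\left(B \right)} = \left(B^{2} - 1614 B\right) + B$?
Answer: $- \frac{75350926}{89401} \approx -842.84$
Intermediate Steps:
$U{\left(o \right)} = 9 - o$
$u = - \frac{27}{8}$ ($u = \left(- \frac{1}{8}\right) 27 = - \frac{27}{8} \approx -3.375$)
$Y{\left(L,K \right)} = \frac{1}{- \frac{27}{8} + L}$ ($Y{\left(L,K \right)} = \frac{1}{L - \frac{27}{8}} = \frac{1}{- \frac{27}{8} + L}$)
$W{\left(B \right)} = B^{2} - 1613 B$
$W{\left(Y{\left(-34,48 \right)} \right)} - U{\left(-877 \right)} = \frac{8}{-27 + 8 \left(-34\right)} \left(-1613 + \frac{8}{-27 + 8 \left(-34\right)}\right) - \left(9 - -877\right) = \frac{8}{-27 - 272} \left(-1613 + \frac{8}{-27 - 272}\right) - \left(9 + 877\right) = \frac{8}{-299} \left(-1613 + \frac{8}{-299}\right) - 886 = 8 \left(- \frac{1}{299}\right) \left(-1613 + 8 \left(- \frac{1}{299}\right)\right) - 886 = - \frac{8 \left(-1613 - \frac{8}{299}\right)}{299} - 886 = \left(- \frac{8}{299}\right) \left(- \frac{482295}{299}\right) - 886 = \frac{3858360}{89401} - 886 = - \frac{75350926}{89401}$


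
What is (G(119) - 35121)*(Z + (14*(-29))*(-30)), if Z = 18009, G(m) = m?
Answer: -1056675378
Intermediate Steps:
(G(119) - 35121)*(Z + (14*(-29))*(-30)) = (119 - 35121)*(18009 + (14*(-29))*(-30)) = -35002*(18009 - 406*(-30)) = -35002*(18009 + 12180) = -35002*30189 = -1056675378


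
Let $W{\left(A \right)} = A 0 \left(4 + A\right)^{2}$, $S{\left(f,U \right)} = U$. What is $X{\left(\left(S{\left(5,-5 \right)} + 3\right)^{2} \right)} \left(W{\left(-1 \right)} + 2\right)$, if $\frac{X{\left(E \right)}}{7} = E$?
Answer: $56$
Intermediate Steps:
$W{\left(A \right)} = 0$ ($W{\left(A \right)} = 0 \left(4 + A\right)^{2} = 0$)
$X{\left(E \right)} = 7 E$
$X{\left(\left(S{\left(5,-5 \right)} + 3\right)^{2} \right)} \left(W{\left(-1 \right)} + 2\right) = 7 \left(-5 + 3\right)^{2} \left(0 + 2\right) = 7 \left(-2\right)^{2} \cdot 2 = 7 \cdot 4 \cdot 2 = 28 \cdot 2 = 56$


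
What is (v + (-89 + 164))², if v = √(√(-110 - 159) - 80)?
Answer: (75 + √(-80 + I*√269))² ≈ 5681.8 + 1365.0*I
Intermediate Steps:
v = √(-80 + I*√269) (v = √(√(-269) - 80) = √(I*√269 - 80) = √(-80 + I*√269) ≈ 0.91213 + 8.9907*I)
(v + (-89 + 164))² = (√(-80 + I*√269) + (-89 + 164))² = (√(-80 + I*√269) + 75)² = (75 + √(-80 + I*√269))²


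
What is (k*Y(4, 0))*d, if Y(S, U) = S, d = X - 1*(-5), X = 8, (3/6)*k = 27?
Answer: 2808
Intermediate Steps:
k = 54 (k = 2*27 = 54)
d = 13 (d = 8 - 1*(-5) = 8 + 5 = 13)
(k*Y(4, 0))*d = (54*4)*13 = 216*13 = 2808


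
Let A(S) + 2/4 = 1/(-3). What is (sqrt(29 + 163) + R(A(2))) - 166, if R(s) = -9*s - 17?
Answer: -351/2 + 8*sqrt(3) ≈ -161.64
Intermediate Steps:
A(S) = -5/6 (A(S) = -1/2 + 1/(-3) = -1/2 - 1/3 = -5/6)
R(s) = -17 - 9*s
(sqrt(29 + 163) + R(A(2))) - 166 = (sqrt(29 + 163) + (-17 - 9*(-5/6))) - 166 = (sqrt(192) + (-17 + 15/2)) - 166 = (8*sqrt(3) - 19/2) - 166 = (-19/2 + 8*sqrt(3)) - 166 = -351/2 + 8*sqrt(3)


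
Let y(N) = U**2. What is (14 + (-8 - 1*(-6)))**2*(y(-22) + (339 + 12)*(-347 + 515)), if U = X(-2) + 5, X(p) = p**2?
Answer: 8503056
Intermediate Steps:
U = 9 (U = (-2)**2 + 5 = 4 + 5 = 9)
y(N) = 81 (y(N) = 9**2 = 81)
(14 + (-8 - 1*(-6)))**2*(y(-22) + (339 + 12)*(-347 + 515)) = (14 + (-8 - 1*(-6)))**2*(81 + (339 + 12)*(-347 + 515)) = (14 + (-8 + 6))**2*(81 + 351*168) = (14 - 2)**2*(81 + 58968) = 12**2*59049 = 144*59049 = 8503056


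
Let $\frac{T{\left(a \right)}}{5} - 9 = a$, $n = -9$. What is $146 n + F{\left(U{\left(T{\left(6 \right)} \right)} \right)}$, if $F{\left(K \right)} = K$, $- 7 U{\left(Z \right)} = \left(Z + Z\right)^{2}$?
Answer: $- \frac{31698}{7} \approx -4528.3$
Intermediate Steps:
$T{\left(a \right)} = 45 + 5 a$
$U{\left(Z \right)} = - \frac{4 Z^{2}}{7}$ ($U{\left(Z \right)} = - \frac{\left(Z + Z\right)^{2}}{7} = - \frac{\left(2 Z\right)^{2}}{7} = - \frac{4 Z^{2}}{7}$)
$146 n + F{\left(U{\left(T{\left(6 \right)} \right)} \right)} = 146 \left(-9\right) - \frac{4 \left(45 + 5 \cdot 6\right)^{2}}{7} = -1314 - \frac{4 \left(45 + 30\right)^{2}}{7} = -1314 - \frac{4 \cdot 75^{2}}{7} = -1314 - \frac{22500}{7} = - \frac{31698}{7}$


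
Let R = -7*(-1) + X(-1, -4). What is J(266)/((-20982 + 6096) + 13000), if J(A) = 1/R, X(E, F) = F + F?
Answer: 1/1886 ≈ 0.00053022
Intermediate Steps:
X(E, F) = 2*F
R = -1 (R = -7*(-1) + 2*(-4) = 7 - 8 = -1)
J(A) = -1 (J(A) = 1/(-1) = -1)
J(266)/((-20982 + 6096) + 13000) = -1/((-20982 + 6096) + 13000) = -1/(-14886 + 13000) = -1/(-1886) = -1*(-1/1886) = 1/1886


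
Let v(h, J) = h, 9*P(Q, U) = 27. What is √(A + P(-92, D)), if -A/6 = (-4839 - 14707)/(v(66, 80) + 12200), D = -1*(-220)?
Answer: √472467921/6133 ≈ 3.5442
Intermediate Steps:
D = 220
P(Q, U) = 3 (P(Q, U) = (⅑)*27 = 3)
A = 58638/6133 (A = -6*(-4839 - 14707)/(66 + 12200) = -(-117276)/12266 = -6*(-9773/6133) = 58638/6133 ≈ 9.5611)
√(A + P(-92, D)) = √(58638/6133 + 3) = √(77037/6133) = √472467921/6133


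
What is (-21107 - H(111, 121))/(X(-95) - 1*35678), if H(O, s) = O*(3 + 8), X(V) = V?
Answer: 22328/35773 ≈ 0.62416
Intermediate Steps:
H(O, s) = 11*O (H(O, s) = O*11 = 11*O)
(-21107 - H(111, 121))/(X(-95) - 1*35678) = (-21107 - 11*111)/(-95 - 1*35678) = (-21107 - 1*1221)/(-95 - 35678) = (-21107 - 1221)/(-35773) = -22328*(-1/35773) = 22328/35773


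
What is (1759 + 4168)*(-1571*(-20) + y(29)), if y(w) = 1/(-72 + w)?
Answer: 8007726693/43 ≈ 1.8623e+8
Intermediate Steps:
(1759 + 4168)*(-1571*(-20) + y(29)) = (1759 + 4168)*(-1571*(-20) + 1/(-72 + 29)) = 5927*(31420 + 1/(-43)) = 5927*(31420 - 1/43) = 5927*(1351059/43) = 8007726693/43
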